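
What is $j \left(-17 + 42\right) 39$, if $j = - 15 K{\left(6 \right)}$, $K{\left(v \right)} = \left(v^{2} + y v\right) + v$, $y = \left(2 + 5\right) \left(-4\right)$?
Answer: $1842750$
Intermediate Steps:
$y = -28$ ($y = 7 \left(-4\right) = -28$)
$K{\left(v \right)} = v^{2} - 27 v$ ($K{\left(v \right)} = \left(v^{2} - 28 v\right) + v = v^{2} - 27 v$)
$j = 1890$ ($j = - 15 \cdot 6 \left(-27 + 6\right) = - 15 \cdot 6 \left(-21\right) = \left(-15\right) \left(-126\right) = 1890$)
$j \left(-17 + 42\right) 39 = 1890 \left(-17 + 42\right) 39 = 1890 \cdot 25 \cdot 39 = 47250 \cdot 39 = 1842750$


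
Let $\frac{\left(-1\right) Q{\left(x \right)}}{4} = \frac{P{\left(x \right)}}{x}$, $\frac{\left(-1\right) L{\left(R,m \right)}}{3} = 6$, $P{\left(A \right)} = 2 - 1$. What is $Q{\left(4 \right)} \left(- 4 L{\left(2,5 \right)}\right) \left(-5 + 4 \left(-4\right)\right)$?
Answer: $1512$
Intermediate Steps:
$P{\left(A \right)} = 1$ ($P{\left(A \right)} = 2 - 1 = 1$)
$L{\left(R,m \right)} = -18$ ($L{\left(R,m \right)} = \left(-3\right) 6 = -18$)
$Q{\left(x \right)} = - \frac{4}{x}$ ($Q{\left(x \right)} = - 4 \cdot 1 \frac{1}{x} = - \frac{4}{x}$)
$Q{\left(4 \right)} \left(- 4 L{\left(2,5 \right)}\right) \left(-5 + 4 \left(-4\right)\right) = - \frac{4}{4} \left(\left(-4\right) \left(-18\right)\right) \left(-5 + 4 \left(-4\right)\right) = \left(-4\right) \frac{1}{4} \cdot 72 \left(-5 - 16\right) = \left(-1\right) 72 \left(-21\right) = \left(-72\right) \left(-21\right) = 1512$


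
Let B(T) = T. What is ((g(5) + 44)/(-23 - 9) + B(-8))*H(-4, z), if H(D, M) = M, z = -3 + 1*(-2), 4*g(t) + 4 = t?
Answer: 6005/128 ≈ 46.914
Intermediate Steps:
g(t) = -1 + t/4
z = -5 (z = -3 - 2 = -5)
((g(5) + 44)/(-23 - 9) + B(-8))*H(-4, z) = (((-1 + (¼)*5) + 44)/(-23 - 9) - 8)*(-5) = (((-1 + 5/4) + 44)/(-32) - 8)*(-5) = ((¼ + 44)*(-1/32) - 8)*(-5) = ((177/4)*(-1/32) - 8)*(-5) = (-177/128 - 8)*(-5) = -1201/128*(-5) = 6005/128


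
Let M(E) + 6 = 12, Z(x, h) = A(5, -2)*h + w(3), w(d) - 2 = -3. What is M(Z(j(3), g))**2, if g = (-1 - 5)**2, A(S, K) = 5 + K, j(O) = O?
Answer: 36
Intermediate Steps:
w(d) = -1 (w(d) = 2 - 3 = -1)
g = 36 (g = (-6)**2 = 36)
Z(x, h) = -1 + 3*h (Z(x, h) = (5 - 2)*h - 1 = 3*h - 1 = -1 + 3*h)
M(E) = 6 (M(E) = -6 + 12 = 6)
M(Z(j(3), g))**2 = 6**2 = 36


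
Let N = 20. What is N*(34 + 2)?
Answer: 720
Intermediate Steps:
N*(34 + 2) = 20*(34 + 2) = 20*36 = 720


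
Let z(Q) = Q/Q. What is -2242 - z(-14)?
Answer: -2243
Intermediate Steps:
z(Q) = 1
-2242 - z(-14) = -2242 - 1*1 = -2242 - 1 = -2243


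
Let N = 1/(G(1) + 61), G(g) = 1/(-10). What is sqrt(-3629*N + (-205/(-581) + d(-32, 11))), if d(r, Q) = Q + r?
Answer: I*sqrt(205004579934)/50547 ≈ 8.9575*I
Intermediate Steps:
G(g) = -1/10
N = 10/609 (N = 1/(-1/10 + 61) = 1/(609/10) = 10/609 ≈ 0.016420)
sqrt(-3629*N + (-205/(-581) + d(-32, 11))) = sqrt(-3629*10/609 + (-205/(-581) + (11 - 32))) = sqrt(-36290/609 + (-1/581*(-205) - 21)) = sqrt(-36290/609 + (205/581 - 21)) = sqrt(-36290/609 - 11996/581) = sqrt(-4055722/50547) = I*sqrt(205004579934)/50547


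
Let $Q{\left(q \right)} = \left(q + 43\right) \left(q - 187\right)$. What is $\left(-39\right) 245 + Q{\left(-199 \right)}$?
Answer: $50661$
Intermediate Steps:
$Q{\left(q \right)} = \left(-187 + q\right) \left(43 + q\right)$ ($Q{\left(q \right)} = \left(43 + q\right) \left(-187 + q\right) = \left(-187 + q\right) \left(43 + q\right)$)
$\left(-39\right) 245 + Q{\left(-199 \right)} = \left(-39\right) 245 - \left(-20615 - 39601\right) = -9555 + \left(-8041 + 39601 + 28656\right) = -9555 + 60216 = 50661$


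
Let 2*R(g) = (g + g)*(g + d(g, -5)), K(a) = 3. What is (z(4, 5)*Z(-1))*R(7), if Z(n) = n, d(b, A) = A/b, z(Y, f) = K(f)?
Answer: -132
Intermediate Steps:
z(Y, f) = 3
R(g) = g*(g - 5/g) (R(g) = ((g + g)*(g - 5/g))/2 = ((2*g)*(g - 5/g))/2 = (2*g*(g - 5/g))/2 = g*(g - 5/g))
(z(4, 5)*Z(-1))*R(7) = (3*(-1))*(-5 + 7²) = -3*(-5 + 49) = -3*44 = -132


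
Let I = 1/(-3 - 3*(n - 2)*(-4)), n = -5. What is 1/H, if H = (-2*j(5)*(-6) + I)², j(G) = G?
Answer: 7569/27237961 ≈ 0.00027788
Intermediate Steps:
I = -1/87 (I = 1/(-3 - 3*(-5 - 2)*(-4)) = 1/(-3 - 3*(-7)*(-4)) = 1/(-3 + 21*(-4)) = 1/(-3 - 84) = 1/(-87) = -1/87 ≈ -0.011494)
H = 27237961/7569 (H = (-2*5*(-6) - 1/87)² = (-10*(-6) - 1/87)² = (60 - 1/87)² = (5219/87)² = 27237961/7569 ≈ 3598.6)
1/H = 1/(27237961/7569) = 7569/27237961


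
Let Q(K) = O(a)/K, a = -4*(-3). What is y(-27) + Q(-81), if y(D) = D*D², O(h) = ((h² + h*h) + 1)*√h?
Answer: -19683 - 578*√3/81 ≈ -19695.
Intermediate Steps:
a = 12
O(h) = √h*(1 + 2*h²) (O(h) = ((h² + h²) + 1)*√h = (2*h² + 1)*√h = (1 + 2*h²)*√h = √h*(1 + 2*h²))
Q(K) = 578*√3/K (Q(K) = (√12*(1 + 2*12²))/K = ((2*√3)*(1 + 2*144))/K = ((2*√3)*(1 + 288))/K = ((2*√3)*289)/K = (578*√3)/K = 578*√3/K)
y(D) = D³
y(-27) + Q(-81) = (-27)³ + 578*√3/(-81) = -19683 + 578*√3*(-1/81) = -19683 - 578*√3/81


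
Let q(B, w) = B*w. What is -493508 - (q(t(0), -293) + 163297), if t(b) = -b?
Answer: -656805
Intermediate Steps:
-493508 - (q(t(0), -293) + 163297) = -493508 - (-1*0*(-293) + 163297) = -493508 - (0*(-293) + 163297) = -493508 - (0 + 163297) = -493508 - 1*163297 = -493508 - 163297 = -656805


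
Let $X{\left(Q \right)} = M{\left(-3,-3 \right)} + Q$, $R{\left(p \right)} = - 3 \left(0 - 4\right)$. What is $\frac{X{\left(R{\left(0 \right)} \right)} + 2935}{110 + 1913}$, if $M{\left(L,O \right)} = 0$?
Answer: $\frac{421}{289} \approx 1.4567$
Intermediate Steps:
$R{\left(p \right)} = 12$ ($R{\left(p \right)} = \left(-3\right) \left(-4\right) = 12$)
$X{\left(Q \right)} = Q$ ($X{\left(Q \right)} = 0 + Q = Q$)
$\frac{X{\left(R{\left(0 \right)} \right)} + 2935}{110 + 1913} = \frac{12 + 2935}{110 + 1913} = \frac{2947}{2023} = 2947 \cdot \frac{1}{2023} = \frac{421}{289}$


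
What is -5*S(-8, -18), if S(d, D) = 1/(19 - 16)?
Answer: -5/3 ≈ -1.6667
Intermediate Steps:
S(d, D) = ⅓ (S(d, D) = 1/3 = ⅓)
-5*S(-8, -18) = -5*⅓ = -5/3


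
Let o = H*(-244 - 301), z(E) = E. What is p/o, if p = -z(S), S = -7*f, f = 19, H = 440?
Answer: -133/239800 ≈ -0.00055463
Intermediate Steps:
S = -133 (S = -7*19 = -133)
o = -239800 (o = 440*(-244 - 301) = 440*(-545) = -239800)
p = 133 (p = -1*(-133) = 133)
p/o = 133/(-239800) = 133*(-1/239800) = -133/239800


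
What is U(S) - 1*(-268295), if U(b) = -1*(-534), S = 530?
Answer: 268829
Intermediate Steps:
U(b) = 534
U(S) - 1*(-268295) = 534 - 1*(-268295) = 534 + 268295 = 268829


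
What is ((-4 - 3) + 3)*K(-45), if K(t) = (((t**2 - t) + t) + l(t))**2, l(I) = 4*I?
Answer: -13616100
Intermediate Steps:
K(t) = (t**2 + 4*t)**2 (K(t) = (((t**2 - t) + t) + 4*t)**2 = (t**2 + 4*t)**2)
((-4 - 3) + 3)*K(-45) = ((-4 - 3) + 3)*((-45)**2*(4 - 45)**2) = (-7 + 3)*(2025*(-41)**2) = -8100*1681 = -4*3404025 = -13616100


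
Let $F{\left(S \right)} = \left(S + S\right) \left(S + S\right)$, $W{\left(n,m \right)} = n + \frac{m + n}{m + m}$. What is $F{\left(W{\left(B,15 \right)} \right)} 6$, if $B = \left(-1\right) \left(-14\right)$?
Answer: $\frac{403202}{75} \approx 5376.0$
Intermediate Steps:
$B = 14$
$W{\left(n,m \right)} = n + \frac{m + n}{2 m}$
$F{\left(S \right)} = 4 S^{2}$ ($F{\left(S \right)} = 2 S 2 S = 4 S^{2}$)
$F{\left(W{\left(B,15 \right)} \right)} 6 = 4 \left(\frac{1}{2} + 14 + \frac{1}{2} \cdot 14 \cdot \frac{1}{15}\right)^{2} \cdot 6 = 4 \left(\frac{1}{2} + 14 + \frac{7}{15}\right)^{2} \cdot 6 = 4 \left(\frac{449}{30}\right)^{2} \cdot 6 = 4 \cdot \frac{201601}{900} \cdot 6 = \frac{201601}{225} \cdot 6 = \frac{403202}{75}$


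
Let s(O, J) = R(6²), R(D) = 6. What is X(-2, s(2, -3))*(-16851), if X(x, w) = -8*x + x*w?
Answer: -67404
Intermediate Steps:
s(O, J) = 6
X(x, w) = -8*x + w*x
X(-2, s(2, -3))*(-16851) = -2*(-8 + 6)*(-16851) = -2*(-2)*(-16851) = 4*(-16851) = -67404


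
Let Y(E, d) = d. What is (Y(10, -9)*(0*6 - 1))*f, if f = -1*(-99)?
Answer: 891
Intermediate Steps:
f = 99
(Y(10, -9)*(0*6 - 1))*f = -9*(0*6 - 1)*99 = -9*(0 - 1)*99 = -9*(-1)*99 = 9*99 = 891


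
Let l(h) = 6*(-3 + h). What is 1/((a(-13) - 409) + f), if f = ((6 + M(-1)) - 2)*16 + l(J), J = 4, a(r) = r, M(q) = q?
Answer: -1/368 ≈ -0.0027174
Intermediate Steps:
l(h) = -18 + 6*h
f = 54 (f = ((6 - 1) - 2)*16 + (-18 + 6*4) = (5 - 2)*16 + (-18 + 24) = 3*16 + 6 = 48 + 6 = 54)
1/((a(-13) - 409) + f) = 1/((-13 - 409) + 54) = 1/(-422 + 54) = 1/(-368) = -1/368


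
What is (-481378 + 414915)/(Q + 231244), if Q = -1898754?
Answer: 66463/1667510 ≈ 0.039858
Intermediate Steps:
(-481378 + 414915)/(Q + 231244) = (-481378 + 414915)/(-1898754 + 231244) = -66463/(-1667510) = -66463*(-1/1667510) = 66463/1667510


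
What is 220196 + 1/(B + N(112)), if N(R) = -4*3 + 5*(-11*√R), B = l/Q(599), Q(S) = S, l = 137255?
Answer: 3291752594850689/14949193473 - 78936220*√7/104644354311 ≈ 2.2020e+5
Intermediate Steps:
B = 137255/599 ≈ 229.14
N(R) = -12 - 55*√R
220196 + 1/(B + N(112)) = 220196 + 1/(137255/599 + (-12 - 220*√7)) = 220196 + 1/(130067/599 - 220*√7)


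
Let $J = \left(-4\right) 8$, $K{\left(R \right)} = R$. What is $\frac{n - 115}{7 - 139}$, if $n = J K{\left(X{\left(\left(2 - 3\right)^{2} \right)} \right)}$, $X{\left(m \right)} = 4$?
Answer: $\frac{81}{44} \approx 1.8409$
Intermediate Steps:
$J = -32$
$n = -128$ ($n = \left(-32\right) 4 = -128$)
$\frac{n - 115}{7 - 139} = \frac{-128 - 115}{7 - 139} = \frac{1}{-132} \left(-243\right) = \left(- \frac{1}{132}\right) \left(-243\right) = \frac{81}{44}$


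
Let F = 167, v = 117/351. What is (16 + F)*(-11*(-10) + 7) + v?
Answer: 64234/3 ≈ 21411.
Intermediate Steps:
v = ⅓ (v = 117*(1/351) = ⅓ ≈ 0.33333)
(16 + F)*(-11*(-10) + 7) + v = (16 + 167)*(-11*(-10) + 7) + ⅓ = 183*(110 + 7) + ⅓ = 183*117 + ⅓ = 21411 + ⅓ = 64234/3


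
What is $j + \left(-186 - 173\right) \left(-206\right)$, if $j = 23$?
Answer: $73977$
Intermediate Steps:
$j + \left(-186 - 173\right) \left(-206\right) = 23 + \left(-186 - 173\right) \left(-206\right) = 23 - -73954 = 23 + 73954 = 73977$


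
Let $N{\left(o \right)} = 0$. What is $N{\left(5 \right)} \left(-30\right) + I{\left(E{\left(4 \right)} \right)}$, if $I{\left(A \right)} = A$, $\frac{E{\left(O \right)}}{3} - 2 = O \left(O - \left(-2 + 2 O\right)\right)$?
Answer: $-18$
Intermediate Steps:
$E{\left(O \right)} = 6 + 3 O \left(2 - O\right)$ ($E{\left(O \right)} = 6 + 3 O \left(O - \left(-2 + 2 O\right)\right) = 6 + 3 O \left(2 - O\right)$)
$N{\left(5 \right)} \left(-30\right) + I{\left(E{\left(4 \right)} \right)} = 0 \left(-30\right) + \left(6 - 3 \cdot 4^{2} + 6 \cdot 4\right) = 0 + \left(6 - 48 + 24\right) = 0 - 18 = -18$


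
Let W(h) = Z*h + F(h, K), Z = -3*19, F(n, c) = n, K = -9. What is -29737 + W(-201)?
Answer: -18481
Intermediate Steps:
Z = -57
W(h) = -56*h (W(h) = -57*h + h = -56*h)
-29737 + W(-201) = -29737 - 56*(-201) = -29737 + 11256 = -18481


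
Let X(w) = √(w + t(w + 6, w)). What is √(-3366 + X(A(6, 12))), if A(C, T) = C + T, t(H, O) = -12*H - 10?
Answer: √(-3366 + 2*I*√70) ≈ 0.1442 + 58.017*I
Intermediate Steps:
t(H, O) = -10 - 12*H
X(w) = √(-82 - 11*w) (X(w) = √(w + (-10 - 12*(w + 6))) = √(w + (-10 - 12*(6 + w))) = √(w + (-10 + (-72 - 12*w))) = √(w + (-82 - 12*w)) = √(-82 - 11*w))
√(-3366 + X(A(6, 12))) = √(-3366 + √(-82 - 11*(6 + 12))) = √(-3366 + √(-82 - 11*18)) = √(-3366 + √(-82 - 198)) = √(-3366 + √(-280)) = √(-3366 + 2*I*√70)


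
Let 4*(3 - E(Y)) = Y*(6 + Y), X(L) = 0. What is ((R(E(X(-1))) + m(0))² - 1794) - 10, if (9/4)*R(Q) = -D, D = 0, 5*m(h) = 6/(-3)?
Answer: -45096/25 ≈ -1803.8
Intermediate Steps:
m(h) = -⅖ (m(h) = (6/(-3))/5 = (6*(-⅓))/5 = (⅕)*(-2) = -⅖)
E(Y) = 3 - Y*(6 + Y)/4
R(Q) = 0 (R(Q) = 4*(-1*0)/9 = (4/9)*0 = 0)
((R(E(X(-1))) + m(0))² - 1794) - 10 = ((0 - ⅖)² - 1794) - 10 = ((-⅖)² - 1794) - 10 = (4/25 - 1794) - 10 = -44846/25 - 10 = -45096/25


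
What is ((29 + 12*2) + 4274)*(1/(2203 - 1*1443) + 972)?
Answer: 3196445767/760 ≈ 4.2058e+6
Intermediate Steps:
((29 + 12*2) + 4274)*(1/(2203 - 1*1443) + 972) = ((29 + 24) + 4274)*(1/(2203 - 1443) + 972) = (53 + 4274)*(1/760 + 972) = 4327*(1/760 + 972) = 4327*(738721/760) = 3196445767/760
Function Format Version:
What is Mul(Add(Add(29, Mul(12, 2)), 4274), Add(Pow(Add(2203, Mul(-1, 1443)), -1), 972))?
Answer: Rational(3196445767, 760) ≈ 4.2058e+6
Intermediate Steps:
Mul(Add(Add(29, Mul(12, 2)), 4274), Add(Pow(Add(2203, Mul(-1, 1443)), -1), 972)) = Mul(Add(Add(29, 24), 4274), Add(Pow(Add(2203, -1443), -1), 972)) = Mul(Add(53, 4274), Add(Pow(760, -1), 972)) = Mul(4327, Add(Rational(1, 760), 972)) = Mul(4327, Rational(738721, 760)) = Rational(3196445767, 760)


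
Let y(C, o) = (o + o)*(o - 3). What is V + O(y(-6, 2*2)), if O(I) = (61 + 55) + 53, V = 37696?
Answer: 37865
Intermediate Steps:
y(C, o) = 2*o*(-3 + o) (y(C, o) = (2*o)*(-3 + o) = 2*o*(-3 + o))
O(I) = 169 (O(I) = 116 + 53 = 169)
V + O(y(-6, 2*2)) = 37696 + 169 = 37865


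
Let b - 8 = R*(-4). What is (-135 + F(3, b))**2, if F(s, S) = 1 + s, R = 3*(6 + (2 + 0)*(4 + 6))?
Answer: 17161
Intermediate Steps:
R = 78 (R = 3*(6 + 2*10) = 3*(6 + 20) = 3*26 = 78)
b = -304 (b = 8 + 78*(-4) = 8 - 312 = -304)
(-135 + F(3, b))**2 = (-135 + (1 + 3))**2 = (-135 + 4)**2 = (-131)**2 = 17161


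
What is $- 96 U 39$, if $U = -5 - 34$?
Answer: $146016$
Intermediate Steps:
$U = -39$
$- 96 U 39 = \left(-96\right) \left(-39\right) 39 = 3744 \cdot 39 = 146016$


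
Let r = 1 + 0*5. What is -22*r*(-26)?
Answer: 572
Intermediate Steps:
r = 1 (r = 1 + 0 = 1)
-22*r*(-26) = -22*1*(-26) = -22*(-26) = 572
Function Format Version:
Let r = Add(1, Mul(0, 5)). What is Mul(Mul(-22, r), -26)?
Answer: 572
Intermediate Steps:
r = 1 (r = Add(1, 0) = 1)
Mul(Mul(-22, r), -26) = Mul(Mul(-22, 1), -26) = Mul(-22, -26) = 572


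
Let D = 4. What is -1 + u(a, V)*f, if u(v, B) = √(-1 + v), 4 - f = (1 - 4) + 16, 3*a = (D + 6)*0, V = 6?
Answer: -1 - 9*I ≈ -1.0 - 9.0*I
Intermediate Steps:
a = 0 (a = ((4 + 6)*0)/3 = (10*0)/3 = (⅓)*0 = 0)
f = -9 (f = 4 - ((1 - 4) + 16) = 4 - (-3 + 16) = 4 - 1*13 = 4 - 13 = -9)
-1 + u(a, V)*f = -1 + √(-1 + 0)*(-9) = -1 + √(-1)*(-9) = -1 + I*(-9) = -1 - 9*I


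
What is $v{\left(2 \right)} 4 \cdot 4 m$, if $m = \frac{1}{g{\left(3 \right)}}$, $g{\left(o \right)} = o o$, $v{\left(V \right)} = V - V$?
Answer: $0$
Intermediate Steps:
$v{\left(V \right)} = 0$
$g{\left(o \right)} = o^{2}$
$m = \frac{1}{9}$ ($m = \frac{1}{3^{2}} = \frac{1}{9} \approx 0.11111$)
$v{\left(2 \right)} 4 \cdot 4 m = 0 \cdot 4 \cdot 4 \cdot \frac{1}{9} = 0 \cdot 16 \cdot \frac{1}{9} = 0 \cdot \frac{1}{9} = 0$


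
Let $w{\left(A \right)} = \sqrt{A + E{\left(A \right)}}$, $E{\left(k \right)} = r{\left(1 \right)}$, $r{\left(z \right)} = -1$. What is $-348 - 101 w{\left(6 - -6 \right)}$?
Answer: $-348 - 101 \sqrt{11} \approx -682.98$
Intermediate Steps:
$E{\left(k \right)} = -1$
$w{\left(A \right)} = \sqrt{-1 + A}$ ($w{\left(A \right)} = \sqrt{A - 1} = \sqrt{-1 + A}$)
$-348 - 101 w{\left(6 - -6 \right)} = -348 - 101 \sqrt{-1 + \left(6 - -6\right)} = -348 - 101 \sqrt{-1 + \left(6 + 6\right)} = -348 - 101 \sqrt{-1 + 12} = -348 - 101 \sqrt{11}$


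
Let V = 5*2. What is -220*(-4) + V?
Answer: 890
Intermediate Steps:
V = 10
-220*(-4) + V = -220*(-4) + 10 = -44*(-20) + 10 = 880 + 10 = 890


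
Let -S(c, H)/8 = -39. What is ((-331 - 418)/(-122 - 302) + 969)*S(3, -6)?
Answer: 16052595/53 ≈ 3.0288e+5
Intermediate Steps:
S(c, H) = 312 (S(c, H) = -8*(-39) = 312)
((-331 - 418)/(-122 - 302) + 969)*S(3, -6) = ((-331 - 418)/(-122 - 302) + 969)*312 = (-749/(-424) + 969)*312 = (-749*(-1/424) + 969)*312 = (749/424 + 969)*312 = (411605/424)*312 = 16052595/53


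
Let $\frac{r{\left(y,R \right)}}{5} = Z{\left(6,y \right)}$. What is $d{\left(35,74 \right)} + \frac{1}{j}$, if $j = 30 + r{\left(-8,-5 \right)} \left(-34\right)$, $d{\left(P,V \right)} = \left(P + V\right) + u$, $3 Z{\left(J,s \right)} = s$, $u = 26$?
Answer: $\frac{195753}{1450} \approx 135.0$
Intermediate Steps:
$Z{\left(J,s \right)} = \frac{s}{3}$
$r{\left(y,R \right)} = \frac{5 y}{3}$ ($r{\left(y,R \right)} = 5 \frac{y}{3} = \frac{5 y}{3}$)
$d{\left(P,V \right)} = 26 + P + V$ ($d{\left(P,V \right)} = \left(P + V\right) + 26 = 26 + P + V$)
$j = \frac{1450}{3}$ ($j = 30 + \frac{5}{3} \left(-8\right) \left(-34\right) = 30 - - \frac{1360}{3} = 30 + \frac{1360}{3} = \frac{1450}{3} \approx 483.33$)
$d{\left(35,74 \right)} + \frac{1}{j} = \left(26 + 35 + 74\right) + \frac{1}{\frac{1450}{3}} = 135 + \frac{3}{1450} = \frac{195753}{1450}$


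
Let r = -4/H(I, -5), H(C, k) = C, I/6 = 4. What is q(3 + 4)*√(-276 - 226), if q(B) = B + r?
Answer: 41*I*√502/6 ≈ 153.1*I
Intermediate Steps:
I = 24 (I = 6*4 = 24)
r = -⅙ (r = -4/24 = -4*1/24 = -⅙ ≈ -0.16667)
q(B) = -⅙ + B (q(B) = B - ⅙ = -⅙ + B)
q(3 + 4)*√(-276 - 226) = (-⅙ + (3 + 4))*√(-276 - 226) = (-⅙ + 7)*√(-502) = 41*(I*√502)/6 = 41*I*√502/6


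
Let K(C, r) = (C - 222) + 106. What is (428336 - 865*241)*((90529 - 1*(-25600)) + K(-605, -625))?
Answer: 25374872368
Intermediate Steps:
K(C, r) = -116 + C (K(C, r) = (-222 + C) + 106 = -116 + C)
(428336 - 865*241)*((90529 - 1*(-25600)) + K(-605, -625)) = (428336 - 865*241)*((90529 - 1*(-25600)) + (-116 - 605)) = (428336 - 208465)*((90529 + 25600) - 721) = 219871*(116129 - 721) = 219871*115408 = 25374872368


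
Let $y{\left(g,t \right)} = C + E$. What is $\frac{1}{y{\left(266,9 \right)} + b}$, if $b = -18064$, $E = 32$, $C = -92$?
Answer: $- \frac{1}{18124} \approx -5.5175 \cdot 10^{-5}$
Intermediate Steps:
$y{\left(g,t \right)} = -60$ ($y{\left(g,t \right)} = -92 + 32 = -60$)
$\frac{1}{y{\left(266,9 \right)} + b} = \frac{1}{-60 - 18064} = \frac{1}{-18124} = - \frac{1}{18124}$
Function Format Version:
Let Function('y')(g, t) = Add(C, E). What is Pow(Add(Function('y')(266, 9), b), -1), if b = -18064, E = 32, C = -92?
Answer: Rational(-1, 18124) ≈ -5.5175e-5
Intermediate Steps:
Function('y')(g, t) = -60 (Function('y')(g, t) = Add(-92, 32) = -60)
Pow(Add(Function('y')(266, 9), b), -1) = Pow(Add(-60, -18064), -1) = Pow(-18124, -1) = Rational(-1, 18124)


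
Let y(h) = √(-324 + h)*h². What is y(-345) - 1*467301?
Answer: -467301 + 119025*I*√669 ≈ -4.673e+5 + 3.0786e+6*I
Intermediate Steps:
y(h) = h²*√(-324 + h)
y(-345) - 1*467301 = (-345)²*√(-324 - 345) - 1*467301 = 119025*√(-669) - 467301 = 119025*(I*√669) - 467301 = 119025*I*√669 - 467301 = -467301 + 119025*I*√669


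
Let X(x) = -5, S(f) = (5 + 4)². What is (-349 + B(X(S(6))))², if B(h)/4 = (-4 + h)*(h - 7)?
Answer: 6889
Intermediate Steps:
S(f) = 81 (S(f) = 9² = 81)
B(h) = 4*(-7 + h)*(-4 + h) (B(h) = 4*((-4 + h)*(h - 7)) = 4*((-4 + h)*(-7 + h)) = 4*((-7 + h)*(-4 + h)) = 4*(-7 + h)*(-4 + h))
(-349 + B(X(S(6))))² = (-349 + (112 - 44*(-5) + 4*(-5)²))² = (-349 + (112 + 220 + 4*25))² = (-349 + (112 + 220 + 100))² = (-349 + 432)² = 83² = 6889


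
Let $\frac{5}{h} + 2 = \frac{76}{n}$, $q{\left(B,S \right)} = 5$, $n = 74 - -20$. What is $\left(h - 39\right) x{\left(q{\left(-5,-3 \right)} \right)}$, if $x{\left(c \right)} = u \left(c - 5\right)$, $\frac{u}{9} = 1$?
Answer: $0$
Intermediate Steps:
$n = 94$ ($n = 74 + 20 = 94$)
$u = 9$ ($u = 9 \cdot 1 = 9$)
$x{\left(c \right)} = -45 + 9 c$ ($x{\left(c \right)} = 9 \left(c - 5\right) = 9 \left(-5 + c\right) = -45 + 9 c$)
$h = - \frac{235}{56}$ ($h = \frac{5}{-2 + \frac{76}{94}} = \frac{5}{-2 + 76 \cdot \frac{1}{94}} = \frac{5}{-2 + \frac{38}{47}} = \frac{5}{- \frac{56}{47}} = 5 \left(- \frac{47}{56}\right) = - \frac{235}{56} \approx -4.1964$)
$\left(h - 39\right) x{\left(q{\left(-5,-3 \right)} \right)} = \left(- \frac{235}{56} - 39\right) \left(-45 + 9 \cdot 5\right) = \left(- \frac{235}{56} - 39\right) \left(-45 + 45\right) = \left(- \frac{2419}{56}\right) 0 = 0$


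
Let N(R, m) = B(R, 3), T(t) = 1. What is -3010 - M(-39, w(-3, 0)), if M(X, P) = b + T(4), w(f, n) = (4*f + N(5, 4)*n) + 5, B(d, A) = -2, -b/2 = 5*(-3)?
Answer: -3041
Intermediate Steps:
b = 30 (b = -10*(-3) = -2*(-15) = 30)
N(R, m) = -2
w(f, n) = 5 - 2*n + 4*f (w(f, n) = (4*f - 2*n) + 5 = (-2*n + 4*f) + 5 = 5 - 2*n + 4*f)
M(X, P) = 31 (M(X, P) = 30 + 1 = 31)
-3010 - M(-39, w(-3, 0)) = -3010 - 1*31 = -3010 - 31 = -3041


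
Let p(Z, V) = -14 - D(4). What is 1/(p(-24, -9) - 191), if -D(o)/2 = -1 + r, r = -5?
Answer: -1/217 ≈ -0.0046083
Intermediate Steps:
D(o) = 12 (D(o) = -2*(-1 - 5) = -2*(-6) = 12)
p(Z, V) = -26 (p(Z, V) = -14 - 1*12 = -14 - 12 = -26)
1/(p(-24, -9) - 191) = 1/(-26 - 191) = 1/(-217) = -1/217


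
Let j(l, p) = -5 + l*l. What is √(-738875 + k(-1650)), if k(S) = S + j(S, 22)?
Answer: √1981970 ≈ 1407.8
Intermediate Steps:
j(l, p) = -5 + l²
k(S) = -5 + S + S² (k(S) = S + (-5 + S²) = -5 + S + S²)
√(-738875 + k(-1650)) = √(-738875 + (-5 - 1650 + (-1650)²)) = √(-738875 + (-5 - 1650 + 2722500)) = √(-738875 + 2720845) = √1981970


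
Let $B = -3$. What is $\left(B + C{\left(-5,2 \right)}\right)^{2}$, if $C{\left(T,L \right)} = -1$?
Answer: $16$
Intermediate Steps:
$\left(B + C{\left(-5,2 \right)}\right)^{2} = \left(-3 - 1\right)^{2} = \left(-4\right)^{2} = 16$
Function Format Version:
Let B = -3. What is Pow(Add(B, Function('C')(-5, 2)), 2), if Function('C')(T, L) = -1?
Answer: 16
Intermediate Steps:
Pow(Add(B, Function('C')(-5, 2)), 2) = Pow(Add(-3, -1), 2) = Pow(-4, 2) = 16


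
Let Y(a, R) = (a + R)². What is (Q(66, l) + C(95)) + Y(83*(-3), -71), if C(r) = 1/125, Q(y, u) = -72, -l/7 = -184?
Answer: 12791001/125 ≈ 1.0233e+5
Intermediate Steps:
l = 1288 (l = -7*(-184) = 1288)
Y(a, R) = (R + a)²
C(r) = 1/125
(Q(66, l) + C(95)) + Y(83*(-3), -71) = (-72 + 1/125) + (-71 + 83*(-3))² = -8999/125 + (-71 - 249)² = -8999/125 + (-320)² = -8999/125 + 102400 = 12791001/125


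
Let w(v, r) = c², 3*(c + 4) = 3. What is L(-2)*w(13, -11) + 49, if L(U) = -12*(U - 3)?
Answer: 589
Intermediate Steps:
c = -3 (c = -4 + (⅓)*3 = -4 + 1 = -3)
w(v, r) = 9 (w(v, r) = (-3)² = 9)
L(U) = 36 - 12*U (L(U) = -12*(-3 + U) = 36 - 12*U)
L(-2)*w(13, -11) + 49 = (36 - 12*(-2))*9 + 49 = (36 + 24)*9 + 49 = 60*9 + 49 = 540 + 49 = 589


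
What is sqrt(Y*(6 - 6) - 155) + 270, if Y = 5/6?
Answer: 270 + I*sqrt(155) ≈ 270.0 + 12.45*I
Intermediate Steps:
Y = 5/6 (Y = 5*(1/6) = 5/6 ≈ 0.83333)
sqrt(Y*(6 - 6) - 155) + 270 = sqrt(5*(6 - 6)/6 - 155) + 270 = sqrt((5/6)*0 - 155) + 270 = sqrt(0 - 155) + 270 = sqrt(-155) + 270 = I*sqrt(155) + 270 = 270 + I*sqrt(155)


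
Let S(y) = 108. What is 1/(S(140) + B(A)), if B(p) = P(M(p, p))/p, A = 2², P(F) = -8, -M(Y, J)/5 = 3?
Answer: 1/106 ≈ 0.0094340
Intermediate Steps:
M(Y, J) = -15 (M(Y, J) = -5*3 = -15)
A = 4
B(p) = -8/p
1/(S(140) + B(A)) = 1/(108 - 8/4) = 1/(108 - 8*¼) = 1/(108 - 2) = 1/106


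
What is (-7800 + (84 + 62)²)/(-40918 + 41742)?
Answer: 3379/206 ≈ 16.403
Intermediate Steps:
(-7800 + (84 + 62)²)/(-40918 + 41742) = (-7800 + 146²)/824 = (-7800 + 21316)*(1/824) = 13516*(1/824) = 3379/206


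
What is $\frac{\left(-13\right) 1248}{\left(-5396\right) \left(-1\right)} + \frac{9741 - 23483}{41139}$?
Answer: $- \frac{185397742}{55496511} \approx -3.3407$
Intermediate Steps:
$\frac{\left(-13\right) 1248}{\left(-5396\right) \left(-1\right)} + \frac{9741 - 23483}{41139} = - \frac{16224}{5396} - \frac{13742}{41139} = \left(-16224\right) \frac{1}{5396} - \frac{13742}{41139} = - \frac{4056}{1349} - \frac{13742}{41139} = - \frac{185397742}{55496511}$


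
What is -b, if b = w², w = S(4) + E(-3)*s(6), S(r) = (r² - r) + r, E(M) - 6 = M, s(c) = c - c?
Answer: -256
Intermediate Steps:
s(c) = 0
E(M) = 6 + M
S(r) = r²
w = 16 (w = 4² + (6 - 3)*0 = 16 + 3*0 = 16 + 0 = 16)
b = 256 (b = 16² = 256)
-b = -1*256 = -256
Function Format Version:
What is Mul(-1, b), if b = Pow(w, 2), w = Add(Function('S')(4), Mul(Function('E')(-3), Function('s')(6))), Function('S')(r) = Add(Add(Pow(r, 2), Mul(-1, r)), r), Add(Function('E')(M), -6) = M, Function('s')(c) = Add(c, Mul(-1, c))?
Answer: -256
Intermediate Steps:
Function('s')(c) = 0
Function('E')(M) = Add(6, M)
Function('S')(r) = Pow(r, 2)
w = 16 (w = Add(Pow(4, 2), Mul(Add(6, -3), 0)) = Add(16, Mul(3, 0)) = Add(16, 0) = 16)
b = 256 (b = Pow(16, 2) = 256)
Mul(-1, b) = Mul(-1, 256) = -256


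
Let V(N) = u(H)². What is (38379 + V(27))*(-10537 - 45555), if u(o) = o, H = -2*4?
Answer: -2156344756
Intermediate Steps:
H = -8
V(N) = 64 (V(N) = (-8)² = 64)
(38379 + V(27))*(-10537 - 45555) = (38379 + 64)*(-10537 - 45555) = 38443*(-56092) = -2156344756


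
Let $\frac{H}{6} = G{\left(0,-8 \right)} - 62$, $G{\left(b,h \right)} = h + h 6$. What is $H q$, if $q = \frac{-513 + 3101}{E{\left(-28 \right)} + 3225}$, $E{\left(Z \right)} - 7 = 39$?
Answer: $- \frac{1832304}{3271} \approx -560.17$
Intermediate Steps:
$G{\left(b,h \right)} = 7 h$ ($G{\left(b,h \right)} = h + 6 h = 7 h$)
$E{\left(Z \right)} = 46$ ($E{\left(Z \right)} = 7 + 39 = 46$)
$H = -708$ ($H = 6 \left(7 \left(-8\right) - 62\right) = 6 \left(-56 - 62\right) = 6 \left(-118\right) = -708$)
$q = \frac{2588}{3271}$ ($q = \frac{-513 + 3101}{46 + 3225} = \frac{2588}{3271} \approx 0.79119$)
$H q = \left(-708\right) \frac{2588}{3271} = - \frac{1832304}{3271}$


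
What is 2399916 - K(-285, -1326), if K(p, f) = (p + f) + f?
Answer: 2402853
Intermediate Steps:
K(p, f) = p + 2*f (K(p, f) = (f + p) + f = p + 2*f)
2399916 - K(-285, -1326) = 2399916 - (-285 + 2*(-1326)) = 2399916 - (-285 - 2652) = 2399916 - 1*(-2937) = 2399916 + 2937 = 2402853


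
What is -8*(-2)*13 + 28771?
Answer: 28979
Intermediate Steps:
-8*(-2)*13 + 28771 = 16*13 + 28771 = 208 + 28771 = 28979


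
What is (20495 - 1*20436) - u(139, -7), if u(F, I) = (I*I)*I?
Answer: 402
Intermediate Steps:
u(F, I) = I**3 (u(F, I) = I**2*I = I**3)
(20495 - 1*20436) - u(139, -7) = (20495 - 1*20436) - 1*(-7)**3 = (20495 - 20436) - 1*(-343) = 59 + 343 = 402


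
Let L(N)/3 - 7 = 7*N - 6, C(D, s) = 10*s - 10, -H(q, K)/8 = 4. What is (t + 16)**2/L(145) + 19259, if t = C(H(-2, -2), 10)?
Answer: 14678167/762 ≈ 19263.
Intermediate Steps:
H(q, K) = -32 (H(q, K) = -8*4 = -32)
C(D, s) = -10 + 10*s
t = 90 (t = -10 + 10*10 = -10 + 100 = 90)
L(N) = 3 + 21*N (L(N) = 21 + 3*(7*N - 6) = 21 + 3*(-6 + 7*N) = 21 + (-18 + 21*N) = 3 + 21*N)
(t + 16)**2/L(145) + 19259 = (90 + 16)**2/(3 + 21*145) + 19259 = 106**2/(3 + 3045) + 19259 = 11236/3048 + 19259 = 11236*(1/3048) + 19259 = 2809/762 + 19259 = 14678167/762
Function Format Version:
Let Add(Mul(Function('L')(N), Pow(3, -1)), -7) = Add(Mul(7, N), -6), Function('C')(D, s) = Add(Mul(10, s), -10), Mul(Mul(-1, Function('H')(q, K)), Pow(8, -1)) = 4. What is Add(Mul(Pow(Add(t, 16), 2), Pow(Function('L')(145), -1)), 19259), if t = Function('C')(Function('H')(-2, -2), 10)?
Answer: Rational(14678167, 762) ≈ 19263.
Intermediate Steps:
Function('H')(q, K) = -32 (Function('H')(q, K) = Mul(-8, 4) = -32)
Function('C')(D, s) = Add(-10, Mul(10, s))
t = 90 (t = Add(-10, Mul(10, 10)) = Add(-10, 100) = 90)
Function('L')(N) = Add(3, Mul(21, N)) (Function('L')(N) = Add(21, Mul(3, Add(Mul(7, N), -6))) = Add(21, Mul(3, Add(-6, Mul(7, N)))) = Add(21, Add(-18, Mul(21, N))) = Add(3, Mul(21, N)))
Add(Mul(Pow(Add(t, 16), 2), Pow(Function('L')(145), -1)), 19259) = Add(Mul(Pow(Add(90, 16), 2), Pow(Add(3, Mul(21, 145)), -1)), 19259) = Add(Mul(Pow(106, 2), Pow(Add(3, 3045), -1)), 19259) = Add(Mul(11236, Pow(3048, -1)), 19259) = Add(Mul(11236, Rational(1, 3048)), 19259) = Add(Rational(2809, 762), 19259) = Rational(14678167, 762)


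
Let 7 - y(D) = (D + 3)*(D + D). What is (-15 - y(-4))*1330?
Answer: -18620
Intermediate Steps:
y(D) = 7 - 2*D*(3 + D) (y(D) = 7 - (D + 3)*(D + D) = 7 - (3 + D)*2*D = 7 - 2*D*(3 + D))
(-15 - y(-4))*1330 = (-15 - (7 - 6*(-4) - 2*(-4)²))*1330 = (-15 - (7 + 24 - 2*16))*1330 = (-15 - (7 + 24 - 32))*1330 = (-15 - 1*(-1))*1330 = (-15 + 1)*1330 = -14*1330 = -18620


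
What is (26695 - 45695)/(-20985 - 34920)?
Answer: 3800/11181 ≈ 0.33986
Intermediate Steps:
(26695 - 45695)/(-20985 - 34920) = -19000/(-55905) = -19000*(-1/55905) = 3800/11181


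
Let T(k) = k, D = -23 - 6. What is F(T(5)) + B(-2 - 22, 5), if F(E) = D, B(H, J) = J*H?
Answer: -149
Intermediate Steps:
D = -29
B(H, J) = H*J
F(E) = -29
F(T(5)) + B(-2 - 22, 5) = -29 + (-2 - 22)*5 = -29 - 24*5 = -29 - 120 = -149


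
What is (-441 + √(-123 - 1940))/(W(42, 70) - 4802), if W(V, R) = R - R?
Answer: 9/98 - I*√2063/4802 ≈ 0.091837 - 0.0094586*I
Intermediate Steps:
W(V, R) = 0
(-441 + √(-123 - 1940))/(W(42, 70) - 4802) = (-441 + √(-123 - 1940))/(0 - 4802) = (-441 + √(-2063))/(-4802) = (-441 + I*√2063)*(-1/4802) = 9/98 - I*√2063/4802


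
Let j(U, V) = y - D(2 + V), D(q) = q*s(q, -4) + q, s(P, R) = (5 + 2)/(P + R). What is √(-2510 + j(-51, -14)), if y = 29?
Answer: I*√9897/2 ≈ 49.742*I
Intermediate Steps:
s(P, R) = 7/(P + R)
D(q) = q + 7*q/(-4 + q) (D(q) = q*(7/(q - 4)) + q = q*(7/(-4 + q)) + q = 7*q/(-4 + q) + q = q + 7*q/(-4 + q))
j(U, V) = 29 - (2 + V)*(5 + V)/(-2 + V) (j(U, V) = 29 - (2 + V)*(3 + (2 + V))/(-4 + (2 + V)) = 29 - (2 + V)*(5 + V)/(-2 + V))
√(-2510 + j(-51, -14)) = √(-2510 + (-68 - 1*(-14)² + 22*(-14))/(-2 - 14)) = √(-2510 + (-68 - 1*196 - 308)/(-16)) = √(-2510 - (-68 - 196 - 308)/16) = √(-2510 - 1/16*(-572)) = √(-2510 + 143/4) = √(-9897/4) = I*√9897/2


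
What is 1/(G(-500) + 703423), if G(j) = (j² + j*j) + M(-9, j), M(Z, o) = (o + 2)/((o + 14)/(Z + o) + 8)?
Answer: 2279/2742474276 ≈ 8.3100e-7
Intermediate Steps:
M(Z, o) = (2 + o)/(8 + (14 + o)/(Z + o)) (M(Z, o) = (2 + o)/((14 + o)/(Z + o) + 8) = (2 + o)/(8 + (14 + o)/(Z + o)))
G(j) = 2*j² + (-18 + j² - 7*j)/(-58 + 9*j) (G(j) = (j² + j*j) + (j² + 2*(-9) + 2*j - 9*j)/(14 + 8*(-9) + 9*j) = (j² + j²) + (j² - 18 + 2*j - 9*j)/(14 - 72 + 9*j) = 2*j² + (-18 + j² - 7*j)/(-58 + 9*j))
1/(G(-500) + 703423) = 1/((-18 - 115*(-500)² - 7*(-500) + 18*(-500)³)/(-58 + 9*(-500)) + 703423) = 1/((-18 - 115*250000 + 3500 + 18*(-125000000))/(-58 - 4500) + 703423) = 1/((-18 - 28750000 + 3500 - 2250000000)/(-4558) + 703423) = 1/(-1/4558*(-2278746518) + 703423) = 1/(1139373259/2279 + 703423) = 1/(2742474276/2279) = 2279/2742474276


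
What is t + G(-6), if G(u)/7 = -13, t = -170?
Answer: -261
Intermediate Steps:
G(u) = -91 (G(u) = 7*(-13) = -91)
t + G(-6) = -170 - 91 = -261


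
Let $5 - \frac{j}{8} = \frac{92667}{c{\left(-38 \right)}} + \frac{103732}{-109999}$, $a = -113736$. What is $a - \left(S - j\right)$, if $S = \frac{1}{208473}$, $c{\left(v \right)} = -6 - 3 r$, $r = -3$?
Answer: $- \frac{8273811659053927}{22931821527} \approx -3.608 \cdot 10^{5}$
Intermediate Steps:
$c{\left(v \right)} = 3$ ($c{\left(v \right)} = -6 - -9 = -6 + 9 = 3$)
$S = \frac{1}{208473} \approx 4.7968 \cdot 10^{-6}$
$j = - \frac{27176843072}{109999}$ ($j = 40 - 8 \left(\frac{92667}{3} + \frac{103732}{-109999}\right) = 40 - 8 \left(92667 \cdot \frac{1}{3} + 103732 \left(- \frac{1}{109999}\right)\right) = 40 - 8 \left(30889 - \frac{103732}{109999}\right) = 40 - \frac{27181243032}{109999} = - \frac{27176843072}{109999} \approx -2.4706 \cdot 10^{5}$)
$a - \left(S - j\right) = -113736 - \left(\frac{1}{208473} - - \frac{27176843072}{109999}\right) = -113736 - \left(\frac{1}{208473} + \frac{27176843072}{109999}\right) = -113736 - \frac{5665638005859055}{22931821527} = - \frac{8273811659053927}{22931821527}$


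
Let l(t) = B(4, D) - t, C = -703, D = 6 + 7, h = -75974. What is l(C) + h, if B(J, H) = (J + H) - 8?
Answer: -75262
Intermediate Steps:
D = 13
B(J, H) = -8 + H + J (B(J, H) = (H + J) - 8 = -8 + H + J)
l(t) = 9 - t (l(t) = (-8 + 13 + 4) - t = 9 - t)
l(C) + h = (9 - 1*(-703)) - 75974 = (9 + 703) - 75974 = 712 - 75974 = -75262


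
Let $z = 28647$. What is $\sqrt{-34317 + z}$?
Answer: $9 i \sqrt{70} \approx 75.299 i$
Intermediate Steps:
$\sqrt{-34317 + z} = \sqrt{-34317 + 28647} = \sqrt{-5670} = 9 i \sqrt{70}$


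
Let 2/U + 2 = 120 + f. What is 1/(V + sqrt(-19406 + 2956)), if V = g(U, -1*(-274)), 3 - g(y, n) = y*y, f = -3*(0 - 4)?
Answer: 26773825/146901705763 - 89253125*I*sqrt(658)/293803411526 ≈ 0.00018226 - 0.0077925*I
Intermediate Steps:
f = 12 (f = -3*(-4) = 12)
U = 1/65 (U = 2/(-2 + (120 + 12)) = 2/(-2 + 132) = 2/130 = 2*(1/130) = 1/65 ≈ 0.015385)
g(y, n) = 3 - y**2 (g(y, n) = 3 - y*y = 3 - y**2)
V = 12674/4225 (V = 3 - (1/65)**2 = 3 - 1*1/4225 = 3 - 1/4225 = 12674/4225 ≈ 2.9998)
1/(V + sqrt(-19406 + 2956)) = 1/(12674/4225 + sqrt(-19406 + 2956)) = 1/(12674/4225 + sqrt(-16450)) = 1/(12674/4225 + 5*I*sqrt(658))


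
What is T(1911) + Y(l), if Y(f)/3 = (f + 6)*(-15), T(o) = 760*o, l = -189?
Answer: 1460595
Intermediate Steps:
Y(f) = -270 - 45*f (Y(f) = 3*((f + 6)*(-15)) = 3*((6 + f)*(-15)) = 3*(-90 - 15*f) = -270 - 45*f)
T(1911) + Y(l) = 760*1911 + (-270 - 45*(-189)) = 1452360 + (-270 + 8505) = 1452360 + 8235 = 1460595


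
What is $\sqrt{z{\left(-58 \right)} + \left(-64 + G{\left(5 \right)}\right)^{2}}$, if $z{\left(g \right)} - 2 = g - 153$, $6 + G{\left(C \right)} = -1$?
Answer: $4 \sqrt{302} \approx 69.513$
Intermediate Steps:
$G{\left(C \right)} = -7$ ($G{\left(C \right)} = -6 - 1 = -7$)
$z{\left(g \right)} = -151 + g$ ($z{\left(g \right)} = 2 + \left(g - 153\right) = 2 + \left(-153 + g\right) = -151 + g$)
$\sqrt{z{\left(-58 \right)} + \left(-64 + G{\left(5 \right)}\right)^{2}} = \sqrt{\left(-151 - 58\right) + \left(-64 - 7\right)^{2}} = \sqrt{-209 + \left(-71\right)^{2}} = \sqrt{-209 + 5041} = \sqrt{4832} = 4 \sqrt{302}$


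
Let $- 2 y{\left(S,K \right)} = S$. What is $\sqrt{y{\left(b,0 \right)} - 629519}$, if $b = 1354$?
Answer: $2 i \sqrt{157549} \approx 793.85 i$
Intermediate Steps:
$y{\left(S,K \right)} = - \frac{S}{2}$
$\sqrt{y{\left(b,0 \right)} - 629519} = \sqrt{\left(- \frac{1}{2}\right) 1354 - 629519} = \sqrt{-677 - 629519} = \sqrt{-630196} = 2 i \sqrt{157549}$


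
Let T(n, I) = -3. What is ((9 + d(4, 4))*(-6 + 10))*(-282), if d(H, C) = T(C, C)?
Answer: -6768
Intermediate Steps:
d(H, C) = -3
((9 + d(4, 4))*(-6 + 10))*(-282) = ((9 - 3)*(-6 + 10))*(-282) = (6*4)*(-282) = 24*(-282) = -6768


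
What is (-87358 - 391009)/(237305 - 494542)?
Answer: 478367/257237 ≈ 1.8596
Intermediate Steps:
(-87358 - 391009)/(237305 - 494542) = -478367/(-257237) = -478367*(-1/257237) = 478367/257237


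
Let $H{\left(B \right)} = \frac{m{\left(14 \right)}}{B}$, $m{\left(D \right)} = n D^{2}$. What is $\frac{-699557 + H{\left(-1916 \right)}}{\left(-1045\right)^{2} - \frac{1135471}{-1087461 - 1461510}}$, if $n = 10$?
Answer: $- \frac{854130341296503}{1333316230846334} \approx -0.64061$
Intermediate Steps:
$m{\left(D \right)} = 10 D^{2}$
$H{\left(B \right)} = \frac{1960}{B}$ ($H{\left(B \right)} = \frac{10 \cdot 14^{2}}{B} = \frac{10 \cdot 196}{B} = \frac{1960}{B}$)
$\frac{-699557 + H{\left(-1916 \right)}}{\left(-1045\right)^{2} - \frac{1135471}{-1087461 - 1461510}} = \frac{-699557 + \frac{1960}{-1916}}{\left(-1045\right)^{2} - \frac{1135471}{-1087461 - 1461510}} = \frac{-699557 + 1960 \left(- \frac{1}{1916}\right)}{1092025 - \frac{1135471}{-2548971}} = \frac{-699557 - \frac{490}{479}}{1092025 - - \frac{1135471}{2548971}} = - \frac{335088293}{479 \left(1092025 + \frac{1135471}{2548971}\right)} = - \frac{335088293}{479 \cdot \frac{2783541191746}{2548971}} = \left(- \frac{335088293}{479}\right) \frac{2548971}{2783541191746} = - \frac{854130341296503}{1333316230846334}$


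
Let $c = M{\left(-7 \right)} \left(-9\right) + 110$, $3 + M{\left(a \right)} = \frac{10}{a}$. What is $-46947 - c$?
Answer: $- \frac{329678}{7} \approx -47097.0$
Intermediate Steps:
$M{\left(a \right)} = -3 + \frac{10}{a}$
$c = \frac{1049}{7}$ ($c = \left(-3 + \frac{10}{-7}\right) \left(-9\right) + 110 = \left(-3 + 10 \left(- \frac{1}{7}\right)\right) \left(-9\right) + 110 = \left(-3 - \frac{10}{7}\right) \left(-9\right) + 110 = \left(- \frac{31}{7}\right) \left(-9\right) + 110 = \frac{279}{7} + 110 = \frac{1049}{7} \approx 149.86$)
$-46947 - c = -46947 - \frac{1049}{7} = - \frac{329678}{7}$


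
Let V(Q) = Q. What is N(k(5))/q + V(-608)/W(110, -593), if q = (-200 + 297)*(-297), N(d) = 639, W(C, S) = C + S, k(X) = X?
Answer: 212435/171787 ≈ 1.2366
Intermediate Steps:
q = -28809 (q = 97*(-297) = -28809)
N(k(5))/q + V(-608)/W(110, -593) = 639/(-28809) - 608/(110 - 593) = 639*(-1/28809) - 608/(-483) = -71/3201 - 608*(-1/483) = -71/3201 + 608/483 = 212435/171787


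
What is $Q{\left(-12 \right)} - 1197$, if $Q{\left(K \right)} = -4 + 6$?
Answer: $-1195$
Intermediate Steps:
$Q{\left(K \right)} = 2$
$Q{\left(-12 \right)} - 1197 = 2 - 1197 = -1195$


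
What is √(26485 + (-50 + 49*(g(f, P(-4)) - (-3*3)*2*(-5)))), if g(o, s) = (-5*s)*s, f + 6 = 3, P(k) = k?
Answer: √18105 ≈ 134.55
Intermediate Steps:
f = -3 (f = -6 + 3 = -3)
g(o, s) = -5*s²
√(26485 + (-50 + 49*(g(f, P(-4)) - (-3*3)*2*(-5)))) = √(26485 + (-50 + 49*(-5*(-4)² - (-3*3)*2*(-5)))) = √(26485 + (-50 + 49*(-5*16 - (-9)*(-10)))) = √(26485 + (-50 + 49*(-80 - 1*90))) = √(26485 + (-50 + 49*(-80 - 90))) = √(26485 + (-50 + 49*(-170))) = √(26485 + (-50 - 8330)) = √(26485 - 8380) = √18105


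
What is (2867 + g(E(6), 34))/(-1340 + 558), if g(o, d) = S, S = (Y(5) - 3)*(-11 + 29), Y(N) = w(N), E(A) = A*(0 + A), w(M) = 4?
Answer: -2885/782 ≈ -3.6893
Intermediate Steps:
E(A) = A**2 (E(A) = A*A = A**2)
Y(N) = 4
S = 18 (S = (4 - 3)*(-11 + 29) = 1*18 = 18)
g(o, d) = 18
(2867 + g(E(6), 34))/(-1340 + 558) = (2867 + 18)/(-1340 + 558) = 2885/(-782) = 2885*(-1/782) = -2885/782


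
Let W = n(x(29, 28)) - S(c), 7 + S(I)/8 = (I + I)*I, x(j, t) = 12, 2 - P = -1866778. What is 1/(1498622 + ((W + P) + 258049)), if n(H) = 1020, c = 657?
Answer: -1/3281857 ≈ -3.0471e-7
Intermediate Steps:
P = 1866780 (P = 2 - 1*(-1866778) = 2 + 1866778 = 1866780)
S(I) = -56 + 16*I² (S(I) = -56 + 8*((I + I)*I) = -56 + 8*((2*I)*I) = -56 + 8*(2*I²) = -56 + 16*I²)
W = -6905308 (W = 1020 - (-56 + 16*657²) = 1020 - (-56 + 16*431649) = 1020 - (-56 + 6906384) = 1020 - 1*6906328 = 1020 - 6906328 = -6905308)
1/(1498622 + ((W + P) + 258049)) = 1/(1498622 + ((-6905308 + 1866780) + 258049)) = 1/(1498622 + (-5038528 + 258049)) = 1/(1498622 - 4780479) = 1/(-3281857) = -1/3281857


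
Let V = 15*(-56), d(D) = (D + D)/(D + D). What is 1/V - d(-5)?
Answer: -841/840 ≈ -1.0012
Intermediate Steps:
d(D) = 1 (d(D) = (2*D)/((2*D)) = (2*D)*(1/(2*D)) = 1)
V = -840
1/V - d(-5) = 1/(-840) - 1*1 = -1/840 - 1 = -841/840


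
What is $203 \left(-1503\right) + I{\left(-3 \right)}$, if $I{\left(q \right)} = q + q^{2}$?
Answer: $-305103$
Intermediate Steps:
$203 \left(-1503\right) + I{\left(-3 \right)} = 203 \left(-1503\right) - 3 \left(1 - 3\right) = -305109 - -6 = -305109 + 6 = -305103$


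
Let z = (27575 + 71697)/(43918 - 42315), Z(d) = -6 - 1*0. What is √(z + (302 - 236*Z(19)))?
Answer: √4573721278/1603 ≈ 42.189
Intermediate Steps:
Z(d) = -6 (Z(d) = -6 + 0 = -6)
z = 99272/1603 ≈ 61.929
√(z + (302 - 236*Z(19))) = √(99272/1603 + (302 - 236*(-6))) = √(99272/1603 + (302 + 1416)) = √(99272/1603 + 1718) = √(2853226/1603) = √4573721278/1603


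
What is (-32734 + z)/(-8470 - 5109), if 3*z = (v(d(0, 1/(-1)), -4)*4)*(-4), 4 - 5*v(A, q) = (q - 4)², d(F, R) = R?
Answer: 32670/13579 ≈ 2.4059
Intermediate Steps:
v(A, q) = ⅘ - (-4 + q)²/5 (v(A, q) = ⅘ - (q - 4)²/5 = ⅘ - (-4 + q)²/5)
z = 64 (z = (((⅘ - (-4 - 4)²/5)*4)*(-4))/3 = (((⅘ - ⅕*(-8)²)*4)*(-4))/3 = (((⅘ - ⅕*64)*4)*(-4))/3 = (((⅘ - 64/5)*4)*(-4))/3 = (-12*4*(-4))/3 = (-48*(-4))/3 = (⅓)*192 = 64)
(-32734 + z)/(-8470 - 5109) = (-32734 + 64)/(-8470 - 5109) = -32670/(-13579) = -32670*(-1/13579) = 32670/13579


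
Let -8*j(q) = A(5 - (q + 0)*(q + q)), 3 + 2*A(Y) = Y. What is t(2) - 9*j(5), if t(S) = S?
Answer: -25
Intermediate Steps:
A(Y) = -3/2 + Y/2
j(q) = -1/8 + q**2/8 (j(q) = -(-3/2 + (5 - (q + 0)*(q + q))/2)/8 = -(-3/2 + (5 - q*2*q)/2)/8 = -(-3/2 + (5 - 2*q**2)/2)/8 = -(-3/2 + (5/2 - q**2))/8 = -(1 - q**2)/8 = -1/8 + q**2/8)
t(2) - 9*j(5) = 2 - 9*(-1/8 + (1/8)*5**2) = 2 - 9*(-1/8 + (1/8)*25) = 2 - 9*(-1/8 + 25/8) = 2 - 9*3 = 2 - 27 = -25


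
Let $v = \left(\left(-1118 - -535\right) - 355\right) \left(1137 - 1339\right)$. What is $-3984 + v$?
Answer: $185492$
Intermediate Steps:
$v = 189476$ ($v = \left(\left(-1118 + 535\right) - 355\right) \left(-202\right) = \left(-583 - 355\right) \left(-202\right) = \left(-938\right) \left(-202\right) = 189476$)
$-3984 + v = -3984 + 189476 = 185492$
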